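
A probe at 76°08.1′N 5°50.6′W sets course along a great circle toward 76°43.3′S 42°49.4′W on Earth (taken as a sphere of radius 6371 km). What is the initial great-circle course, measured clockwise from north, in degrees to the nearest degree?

199°

With φ₁ = 1.3288, φ₂ = -1.3390, Δλ = -0.6454 rad, the forward-azimuth formula gives
θ = atan2( sin Δλ cos φ₂ , cos φ₁ sin φ₂ − sin φ₁ cos φ₂ cos Δλ ) = atan2(-0.1382, -0.4114) = -161.43°.
Adding 360° brings this into [0°, 360°): 199°.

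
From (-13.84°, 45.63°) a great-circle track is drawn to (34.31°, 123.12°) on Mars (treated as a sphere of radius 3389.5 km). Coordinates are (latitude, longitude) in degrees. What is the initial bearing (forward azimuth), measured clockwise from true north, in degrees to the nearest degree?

Δλ = 77.490° = 1.3525 rad.
y = sin Δλ · cos φ₂ = (0.9763)(0.8260) = 0.8064
x = cos φ₁ sin φ₂ − sin φ₁ cos φ₂ cos Δλ = (0.9710)(0.5637) − (-0.2392)(0.8260)(0.2166) = 0.5901
θ = atan2(y, x) = 53.80°, so the bearing is 54°.

54°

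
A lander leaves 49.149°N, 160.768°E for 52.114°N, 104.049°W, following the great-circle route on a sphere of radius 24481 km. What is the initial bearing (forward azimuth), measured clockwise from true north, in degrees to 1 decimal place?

47.6°

Δλ = 95.183° = 1.6613 rad.
y = sin Δλ · cos φ₂ = (0.9959)(0.6141) = 0.6116
x = cos φ₁ sin φ₂ − sin φ₁ cos φ₂ cos Δλ = (0.6541)(0.7892) − (0.7564)(0.6141)(-0.0903) = 0.5582
θ = atan2(y, x) = 47.61°, so the bearing is 47.6°.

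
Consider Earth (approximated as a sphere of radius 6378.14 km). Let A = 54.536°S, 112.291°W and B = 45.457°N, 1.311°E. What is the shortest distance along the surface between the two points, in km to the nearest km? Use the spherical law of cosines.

In radians: φ₁ = -0.9518, φ₂ = 0.7934, Δλ = 113.602° = 1.9827 rad.
cos c = sin φ₁ sin φ₂ + cos φ₁ cos φ₂ cos Δλ = (-0.8145)(0.7127) + (0.5802)(0.7014)(-0.4004) = -0.74344,
so c = arccos(-0.74344) = 2.40900 rad.
Distance = R·c = 6378.14 × 2.4090 ≈ 15365 km.

15365 km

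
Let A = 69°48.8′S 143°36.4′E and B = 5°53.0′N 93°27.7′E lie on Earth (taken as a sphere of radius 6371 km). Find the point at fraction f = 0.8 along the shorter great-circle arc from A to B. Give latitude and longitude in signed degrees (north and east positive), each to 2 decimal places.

The central angle between A and B is δ = 1.4467 rad.
With f = 0.8, the slerp weights are sin((1−f)δ)/sin δ = 0.2875 and sin(fδ)/sin δ = 0.9228.
Weighted sum of the unit vectors: (0.2875)·(-0.2778,0.2047,-0.9386) + (0.9228)·(-0.0601,0.9929,0.1025) = (-0.1353, 0.9752, -0.1753).
Converting back: φ = atan2(z, √(x²+y²)) = -10.09°, λ = atan2(y, x) = 97.90°.

-10.09°, 97.90°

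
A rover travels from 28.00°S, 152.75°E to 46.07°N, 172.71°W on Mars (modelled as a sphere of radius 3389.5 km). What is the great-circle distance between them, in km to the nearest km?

Let φ₁ = -0.4887 rad, φ₂ = 0.8041 rad, and Δλ = 0.6028 rad.
cos c = sin φ₁ sin φ₂ + cos φ₁ cos φ₂ cos Δλ = (-0.4695)(0.7202) + (0.8829)(0.6938)(0.8237) = 0.16649,
so c = arccos(0.16649) = 1.40353 rad.
Distance = R·c = 3389.5 × 1.4035 ≈ 4757 km.

4757 km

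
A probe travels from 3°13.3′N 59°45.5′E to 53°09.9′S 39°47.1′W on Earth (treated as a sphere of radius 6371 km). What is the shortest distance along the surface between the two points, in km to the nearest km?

With latitudes φ₁ = 3.222°, φ₂ = -53.165° and longitude difference Δλ = -99.543°:
Haversine: a = sin²(Δφ/2) + cos φ₁ cos φ₂ sin²(Δλ/2) = 0.2232 + (0.9984)(0.5995)(0.5829) = 0.57211.
Central angle c = 2·arcsin(√a) = 1.71552 rad.
Distance = R·c = 6371 × 1.7155 ≈ 10930 km.

10930 km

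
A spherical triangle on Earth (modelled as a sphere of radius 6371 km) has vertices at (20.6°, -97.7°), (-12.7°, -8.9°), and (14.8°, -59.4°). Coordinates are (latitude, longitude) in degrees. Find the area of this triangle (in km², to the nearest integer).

Side lengths (central angles): a = 0.9959, b = 0.6433, c = 1.6291 rad; semiperimeter s = 1.6341.
By l'Huilier's theorem, tan(E/4) = √[tan(s/2) tan((s−a)/2) tan((s−b)/2) tan((s−c)/2)], giving spherical excess E = 0.0879 rad.
Area = E·R² = 0.0879 × (6371)² ≈ 3565842 km².

3565842 km²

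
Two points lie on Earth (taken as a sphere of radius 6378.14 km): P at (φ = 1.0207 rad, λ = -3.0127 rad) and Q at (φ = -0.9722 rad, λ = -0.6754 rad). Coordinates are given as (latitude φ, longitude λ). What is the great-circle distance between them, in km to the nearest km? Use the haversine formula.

17289 km

With latitudes φ₁ = 58.482°, φ₂ = -55.703° and longitude difference Δλ = 133.917°:
Haversine: a = sin²(Δφ/2) + cos φ₁ cos φ₂ sin²(Δλ/2) = 0.7048 + (0.5228)(0.5635)(0.8468) = 0.95429.
Central angle c = 2·arcsin(√a) = 2.71065 rad.
Distance = R·c = 6378.14 × 2.7107 ≈ 17289 km.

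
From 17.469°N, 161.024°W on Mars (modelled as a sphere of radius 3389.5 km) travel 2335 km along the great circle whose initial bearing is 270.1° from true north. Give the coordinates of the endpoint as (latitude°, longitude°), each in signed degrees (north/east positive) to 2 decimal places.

13.46°, 158.16°

Angular distance δ = d/R = 2335/3389.5 = 0.68889 rad; initial bearing θ = 4.7141 rad.
sin φ₂ = sin φ₁ cos δ + cos φ₁ sin δ cos θ = (0.3002)(0.7720) + (0.9539)(0.6357)(0.0017) = 0.2328, so φ₂ = 13.46°.
Δλ = atan2(sin θ sin δ cos φ₁, cos δ − sin φ₁ sin φ₂) = atan2(-0.6064, 0.7021) = -40.817°.
λ₂ = -161.024° − 40.817° = -201.84° → 158.16° after wrapping to (−180°, 180°].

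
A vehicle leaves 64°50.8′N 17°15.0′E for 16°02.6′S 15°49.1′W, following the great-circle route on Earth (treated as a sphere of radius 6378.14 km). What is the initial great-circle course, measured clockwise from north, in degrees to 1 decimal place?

211.8°

With φ₁ = 1.1318, φ₂ = -0.2800, Δλ = -0.5772 rad, the forward-azimuth formula gives
θ = atan2( sin Δλ cos φ₂ , cos φ₁ sin φ₂ − sin φ₁ cos φ₂ cos Δλ ) = atan2(-0.5244, -0.8465) = -148.22°.
Adding 360° brings this into [0°, 360°): 211.8°.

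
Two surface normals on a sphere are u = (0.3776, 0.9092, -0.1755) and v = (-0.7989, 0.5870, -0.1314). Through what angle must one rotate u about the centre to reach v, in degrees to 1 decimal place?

75.2°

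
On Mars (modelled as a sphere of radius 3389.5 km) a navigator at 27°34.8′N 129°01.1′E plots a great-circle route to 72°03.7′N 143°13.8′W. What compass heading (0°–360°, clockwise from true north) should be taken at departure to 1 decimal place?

With φ₁ = 0.4814, φ₂ = 1.2577, Δλ = 1.5316 rad, the forward-azimuth formula gives
θ = atan2( sin Δλ cos φ₂ , cos φ₁ sin φ₂ − sin φ₁ cos φ₂ cos Δλ ) = atan2(0.3078, 0.8377) = 20.17°.
So the initial bearing is 20.2°.

20.2°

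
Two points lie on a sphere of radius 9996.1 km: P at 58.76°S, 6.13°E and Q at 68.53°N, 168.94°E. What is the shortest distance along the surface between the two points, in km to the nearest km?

29256 km

In radians: φ₁ = -1.0256, φ₂ = 1.1961, Δλ = 162.810° = 2.8416 rad.
cos c = sin φ₁ sin φ₂ + cos φ₁ cos φ₂ cos Δλ = (-0.8550)(0.9306) + (0.5186)(0.3660)(-0.9553) = -0.97702,
so c = arccos(-0.97702) = 2.92679 rad.
Distance = R·c = 9996.1 × 2.9268 ≈ 29256 km.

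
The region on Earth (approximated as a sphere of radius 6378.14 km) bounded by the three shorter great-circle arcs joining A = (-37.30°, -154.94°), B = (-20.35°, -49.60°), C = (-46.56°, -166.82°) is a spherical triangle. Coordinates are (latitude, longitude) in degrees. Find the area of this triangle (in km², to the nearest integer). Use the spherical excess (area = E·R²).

Side lengths (central angles): a = 1.6132, b = 0.2229, c = 1.5574 rad; semiperimeter s = 1.6967.
By l'Huilier's theorem, tan(E/4) = √[tan(s/2) tan((s−a)/2) tan((s−b)/2) tan((s−c)/2)], giving spherical excess E = 0.2190 rad.
Area = E·R² = 0.2190 × (6378.14)² ≈ 8910000 km².

8910000 km²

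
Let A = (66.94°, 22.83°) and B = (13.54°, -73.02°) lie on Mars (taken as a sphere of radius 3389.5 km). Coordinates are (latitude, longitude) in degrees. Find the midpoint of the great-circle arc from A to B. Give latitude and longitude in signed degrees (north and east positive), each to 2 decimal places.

48.80°, -50.34°

The central angle between A and B is δ = 1.3933 rad.
With f = 0.5, the slerp weights are sin((1−f)δ)/sin δ = 0.6519 and sin(fδ)/sin δ = 0.6519.
Weighted sum of the unit vectors: (0.6519)·(0.3610,0.1520,0.9201) + (0.6519)·(0.2839,-0.9298,0.2341) = (0.4204, -0.5071, 0.7524).
Converting back: φ = atan2(z, √(x²+y²)) = 48.80°, λ = atan2(y, x) = -50.34°.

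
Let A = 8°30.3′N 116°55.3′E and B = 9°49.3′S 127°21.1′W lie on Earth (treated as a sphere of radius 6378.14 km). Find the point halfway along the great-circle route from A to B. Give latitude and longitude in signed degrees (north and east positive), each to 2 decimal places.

Central angle δ = 2.0356 rad. Interpolating on the sphere with fraction f = 0.5:
P = [sin((1−f)δ)·A + sin(fδ)·B] / sin δ = 0.9519·A + 0.9519·B in Cartesian coordinates,
giving P = (-0.9954, 0.0938, -0.0216), i.e. latitude -1.24°, longitude 174.62°.

-1.24°, 174.62°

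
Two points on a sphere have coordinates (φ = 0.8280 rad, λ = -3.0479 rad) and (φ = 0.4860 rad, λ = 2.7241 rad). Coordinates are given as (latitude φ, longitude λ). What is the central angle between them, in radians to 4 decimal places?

Let φ₁ = 0.8280 rad, φ₂ = 0.4860 rad, and Δλ = -0.5112 rad.
cos c = sin φ₁ sin φ₂ + cos φ₁ cos φ₂ cos Δλ = (0.7366)(0.4671) + (0.6764)(0.8842)(0.8722) = 0.86564,
so c = arccos(0.86564) = 0.52438 rad.
So the angular separation is 0.5244 rad.

0.5244 rad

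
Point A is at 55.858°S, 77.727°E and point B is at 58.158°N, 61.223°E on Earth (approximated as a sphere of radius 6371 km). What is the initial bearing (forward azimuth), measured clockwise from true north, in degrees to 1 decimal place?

350.5°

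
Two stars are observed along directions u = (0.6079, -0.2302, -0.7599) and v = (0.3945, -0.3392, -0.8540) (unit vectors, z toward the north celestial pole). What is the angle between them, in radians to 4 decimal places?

u·v = 0.9669; |u| = 1.0000, |v| = 1.0000.
cos θ = (u·v)/(|u||v|) = 0.9669, so θ = 0.2582 rad.

0.2582 rad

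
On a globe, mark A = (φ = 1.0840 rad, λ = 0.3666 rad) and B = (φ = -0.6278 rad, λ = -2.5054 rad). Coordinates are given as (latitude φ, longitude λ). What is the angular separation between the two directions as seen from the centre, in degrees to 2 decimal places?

Let φ₁ = 1.0840 rad, φ₂ = -0.6278 rad, and Δλ = -2.8720 rad.
cos c = sin φ₁ sin φ₂ + cos φ₁ cos φ₂ cos Δλ = (0.8838)(-0.5874) + (0.4678)(0.8093)(-0.9639) = -0.88406,
so c = arccos(-0.88406) = 2.65527 rad.
So the angular separation is 152.14°.

152.14°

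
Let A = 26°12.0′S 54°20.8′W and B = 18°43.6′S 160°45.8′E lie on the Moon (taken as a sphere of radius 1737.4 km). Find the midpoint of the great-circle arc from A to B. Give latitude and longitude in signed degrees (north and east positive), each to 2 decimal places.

-53.79°, -131.67°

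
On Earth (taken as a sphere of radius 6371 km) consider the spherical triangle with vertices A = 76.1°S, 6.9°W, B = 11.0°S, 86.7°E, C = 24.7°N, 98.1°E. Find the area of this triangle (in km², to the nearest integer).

1757649 km²

Side lengths (central angles): a = 0.6526, b = 2.0512, c = 1.3995 rad; semiperimeter s = 2.0517.
By l'Huilier's theorem, tan(E/4) = √[tan(s/2) tan((s−a)/2) tan((s−b)/2) tan((s−c)/2)], giving spherical excess E = 0.0433 rad.
Area = E·R² = 0.0433 × (6371)² ≈ 1757649 km².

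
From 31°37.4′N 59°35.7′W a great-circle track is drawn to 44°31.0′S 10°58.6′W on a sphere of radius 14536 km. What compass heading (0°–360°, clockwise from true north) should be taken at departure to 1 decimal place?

147.6°

With φ₁ = 0.5519, φ₂ = -0.7770, Δλ = 0.8485 rad, the forward-azimuth formula gives
θ = atan2( sin Δλ cos φ₂ , cos φ₁ sin φ₂ − sin φ₁ cos φ₂ cos Δλ ) = atan2(0.5350, -0.8442) = 147.63°.
So the initial bearing is 147.6°.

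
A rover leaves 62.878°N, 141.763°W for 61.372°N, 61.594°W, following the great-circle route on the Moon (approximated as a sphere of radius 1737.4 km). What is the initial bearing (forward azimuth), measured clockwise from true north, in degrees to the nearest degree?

With φ₁ = 1.0974, φ₂ = 1.0711, Δλ = 1.3992 rad, the forward-azimuth formula gives
θ = atan2( sin Δλ cos φ₂ , cos φ₁ sin φ₂ − sin φ₁ cos φ₂ cos Δλ ) = atan2(0.4721, 0.3273) = 55.26°.
So the initial bearing is 55°.

55°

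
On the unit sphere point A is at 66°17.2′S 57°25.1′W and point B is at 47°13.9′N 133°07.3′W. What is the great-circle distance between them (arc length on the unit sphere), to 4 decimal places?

With latitudes φ₁ = -66.287°, φ₂ = 47.232° and longitude difference Δλ = -75.703°:
Haversine: a = sin²(Δφ/2) + cos φ₁ cos φ₂ sin²(Δλ/2) = 0.6995 + (0.4022)(0.6790)(0.3765) = 0.80234.
Central angle c = 2·arcsin(√a) = 2.22017 rad.
On the unit sphere the arc length equals the central angle: 2.2202.

2.2202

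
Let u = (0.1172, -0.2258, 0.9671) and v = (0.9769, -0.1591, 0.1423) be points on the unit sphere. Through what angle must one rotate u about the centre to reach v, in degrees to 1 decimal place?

73.3°

u·v = 0.2880; |u| = 1.0000, |v| = 0.9999.
cos θ = (u·v)/(|u||v|) = 0.2881, so θ = 73.3°.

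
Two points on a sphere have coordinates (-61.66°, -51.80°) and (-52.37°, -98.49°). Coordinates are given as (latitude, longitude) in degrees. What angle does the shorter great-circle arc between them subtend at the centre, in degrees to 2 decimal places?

With latitudes φ₁ = -61.660°, φ₂ = -52.370° and longitude difference Δλ = -46.690°:
Haversine: a = sin²(Δφ/2) + cos φ₁ cos φ₂ sin²(Δλ/2) = 0.0066 + (0.4747)(0.6106)(0.1570) = 0.05207.
Central angle c = 2·arcsin(√a) = 0.46043 rad.
So the angular separation is 26.38°.

26.38°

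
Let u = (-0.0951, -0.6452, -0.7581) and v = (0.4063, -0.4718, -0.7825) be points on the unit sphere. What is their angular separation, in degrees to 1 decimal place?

30.8°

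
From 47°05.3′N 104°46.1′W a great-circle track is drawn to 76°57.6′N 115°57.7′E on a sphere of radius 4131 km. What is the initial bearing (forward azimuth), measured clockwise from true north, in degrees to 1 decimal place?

349.4°

Δλ = -139.270° = -2.4307 rad.
y = sin Δλ · cos φ₂ = (-0.6525)(0.2256) = -0.1472
x = cos φ₁ sin φ₂ − sin φ₁ cos φ₂ cos Δλ = (0.6809)(0.9742) − (0.7324)(0.2256)(-0.7578) = 0.7885
θ = atan2(y, x) = -10.58°; adding 360° gives 349.4°.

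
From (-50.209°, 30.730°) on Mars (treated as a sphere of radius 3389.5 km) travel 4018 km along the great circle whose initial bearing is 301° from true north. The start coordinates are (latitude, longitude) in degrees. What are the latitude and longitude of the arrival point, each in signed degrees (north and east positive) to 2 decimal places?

0.95°, -21.87°

Angular distance δ = d/R = 4018/3389.5 = 1.18543 rad; initial bearing θ = 5.2534 rad.
sin φ₂ = sin φ₁ cos δ + cos φ₁ sin δ cos θ = (-0.7684)(0.3759) + (0.6400)(0.9267)(0.5150) = 0.0166, so φ₂ = 0.95°.
Δλ = atan2(sin θ sin δ cos φ₁, cos δ − sin φ₁ sin φ₂) = atan2(-0.5083, 0.3887) = -52.600°.
λ₂ = 30.730° − 52.600° = -21.87°.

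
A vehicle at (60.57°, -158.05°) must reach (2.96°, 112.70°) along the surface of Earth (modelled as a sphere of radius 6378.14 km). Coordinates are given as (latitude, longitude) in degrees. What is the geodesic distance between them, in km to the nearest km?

9691 km

In radians: φ₁ = 1.0571, φ₂ = 0.0517, Δλ = -89.250° = -1.5577 rad.
Haversine: a = sin²(Δφ/2) + cos φ₁ cos φ₂ sin²(Δλ/2) = 0.2322 + (0.4914)(0.9987)(0.4935) = 0.47430.
Central angle c = 2·arcsin(√a) = 1.51938 rad.
Distance = R·c = 6378.14 × 1.5194 ≈ 9691 km.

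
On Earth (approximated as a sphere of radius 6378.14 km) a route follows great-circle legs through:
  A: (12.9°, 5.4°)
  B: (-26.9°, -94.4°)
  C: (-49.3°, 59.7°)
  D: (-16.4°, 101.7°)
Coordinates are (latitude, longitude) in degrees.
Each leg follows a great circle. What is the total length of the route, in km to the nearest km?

28056 km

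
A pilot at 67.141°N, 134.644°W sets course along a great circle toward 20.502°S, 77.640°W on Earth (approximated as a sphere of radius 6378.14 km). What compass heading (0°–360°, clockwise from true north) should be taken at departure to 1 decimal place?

127.7°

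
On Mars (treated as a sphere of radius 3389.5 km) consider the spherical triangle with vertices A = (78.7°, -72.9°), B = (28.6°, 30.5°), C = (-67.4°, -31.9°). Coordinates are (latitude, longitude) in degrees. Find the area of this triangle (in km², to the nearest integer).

Side lengths (central angles): a = 1.8604, b = 2.5839, c = 1.1268 rad; semiperimeter s = 2.7856.
By l'Huilier's theorem, tan(E/4) = √[tan(s/2) tan((s−a)/2) tan((s−b)/2) tan((s−c)/2)], giving spherical excess E = 2.0218 rad.
Area = E·R² = 2.0218 × (3389.5)² ≈ 23228165 km².

23228165 km²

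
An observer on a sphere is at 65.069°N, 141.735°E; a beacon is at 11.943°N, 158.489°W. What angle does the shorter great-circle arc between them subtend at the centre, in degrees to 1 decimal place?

In radians: φ₁ = 1.1357, φ₂ = 0.2084, Δλ = 59.776° = 1.0433 rad.
cos c = sin φ₁ sin φ₂ + cos φ₁ cos φ₂ cos Δλ = (0.9068)(0.2069) + (0.4215)(0.9784)(0.5034) = 0.39525,
so c = arccos(0.39525) = 1.16446 rad.
So the angular separation is 66.7°.

66.7°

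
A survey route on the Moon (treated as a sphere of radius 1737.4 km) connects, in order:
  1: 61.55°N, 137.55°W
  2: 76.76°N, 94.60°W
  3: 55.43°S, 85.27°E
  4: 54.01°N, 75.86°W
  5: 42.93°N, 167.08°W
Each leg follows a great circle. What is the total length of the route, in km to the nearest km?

Leg 1→2: central angle 0.3605 rad, distance 626.3 km.
Leg 2→3: central angle 2.7693 rad, distance 4811.4 km.
Leg 3→4: central angle 2.9504 rad, distance 5126.0 km.
Leg 4→5: central angle 0.9981 rad, distance 1734.0 km.
Total: 626.3 + 4811.4 + 5126.0 + 1734.0 ≈ 12298 km.

12298 km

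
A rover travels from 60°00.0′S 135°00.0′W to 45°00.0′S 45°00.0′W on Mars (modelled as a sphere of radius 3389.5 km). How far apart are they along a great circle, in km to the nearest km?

With latitudes φ₁ = -60.000°, φ₂ = -45.000° and longitude difference Δλ = 90.000°:
cos c = sin φ₁ sin φ₂ + cos φ₁ cos φ₂ cos Δλ = (-0.8660)(-0.7071) + (0.5000)(0.7071)(0.0000) = 0.61237,
so c = arccos(0.61237) = 0.91174 rad.
Distance = R·c = 3389.5 × 0.9117 ≈ 3090 km.

3090 km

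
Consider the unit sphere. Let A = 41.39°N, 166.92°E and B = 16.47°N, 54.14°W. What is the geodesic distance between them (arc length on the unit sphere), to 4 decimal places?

In radians: φ₁ = 0.7224, φ₂ = 0.2875, Δλ = 138.940° = 2.4250 rad.
cos c = sin φ₁ sin φ₂ + cos φ₁ cos φ₂ cos Δλ = (0.6612)(0.2835) + (0.7502)(0.9590)(-0.7540) = -0.35502,
so c = arccos(-0.35502) = 1.93373 rad.
On the unit sphere the arc length equals the central angle: 1.9337.

1.9337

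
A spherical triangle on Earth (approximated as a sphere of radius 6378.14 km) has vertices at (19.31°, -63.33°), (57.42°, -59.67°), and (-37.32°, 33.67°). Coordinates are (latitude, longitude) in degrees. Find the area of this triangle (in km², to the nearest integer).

39536114 km²

Side lengths (central angles): a = 2.1363, b = 1.8671, c = 0.6668 rad; semiperimeter s = 2.3351.
By l'Huilier's theorem, tan(E/4) = √[tan(s/2) tan((s−a)/2) tan((s−b)/2) tan((s−c)/2)], giving spherical excess E = 0.9719 rad.
Area = E·R² = 0.9719 × (6378.14)² ≈ 39536114 km².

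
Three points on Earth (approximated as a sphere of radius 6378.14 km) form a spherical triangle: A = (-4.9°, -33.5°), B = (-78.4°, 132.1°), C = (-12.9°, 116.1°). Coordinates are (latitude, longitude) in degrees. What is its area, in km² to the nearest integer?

63627185 km²

Side lengths (central angles): a = 1.1515, b = 2.5298, c = 1.6814 rad; semiperimeter s = 2.6813.
By l'Huilier's theorem, tan(E/4) = √[tan(s/2) tan((s−a)/2) tan((s−b)/2) tan((s−c)/2)], giving spherical excess E = 1.5641 rad.
Area = E·R² = 1.5641 × (6378.14)² ≈ 63627185 km².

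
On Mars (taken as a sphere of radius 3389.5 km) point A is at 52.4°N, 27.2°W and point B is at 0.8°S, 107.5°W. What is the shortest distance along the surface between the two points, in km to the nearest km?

5013 km

Let φ₁ = 0.9146 rad, φ₂ = -0.0140 rad, and Δλ = -1.4015 rad.
Haversine: a = sin²(Δφ/2) + cos φ₁ cos φ₂ sin²(Δλ/2) = 0.2005 + (0.6101)(0.9999)(0.4158) = 0.45413.
Central angle c = 2·arcsin(√a) = 1.47894 rad.
Distance = R·c = 3389.5 × 1.4789 ≈ 5013 km.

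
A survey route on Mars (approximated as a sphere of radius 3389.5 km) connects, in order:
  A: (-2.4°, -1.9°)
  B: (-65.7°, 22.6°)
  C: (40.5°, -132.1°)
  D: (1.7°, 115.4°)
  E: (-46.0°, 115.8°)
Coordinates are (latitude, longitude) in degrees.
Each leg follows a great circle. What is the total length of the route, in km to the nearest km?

21896 km

Leg A→B: central angle 1.1458 rad, distance 3883.8 km.
Leg B→C: central angle 2.6358 rad, distance 8934.2 km.
Leg C→D: central angle 1.8459 rad, distance 6256.5 km.
Leg D→E: central angle 0.8325 rad, distance 2821.9 km.
Total: 3883.8 + 8934.2 + 6256.5 + 2821.9 ≈ 21896 km.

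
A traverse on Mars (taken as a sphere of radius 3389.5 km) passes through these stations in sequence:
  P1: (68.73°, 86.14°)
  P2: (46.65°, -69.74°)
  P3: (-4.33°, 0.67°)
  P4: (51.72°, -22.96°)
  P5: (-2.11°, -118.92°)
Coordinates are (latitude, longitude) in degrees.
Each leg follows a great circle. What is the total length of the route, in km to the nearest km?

17634 km

Leg P1→P2: central angle 1.1036 rad, distance 3740.7 km.
Leg P2→P3: central angle 1.3953 rad, distance 4729.4 km.
Leg P3→P4: central angle 1.0395 rad, distance 3523.3 km.
Leg P4→P5: central angle 1.6641 rad, distance 5640.5 km.
Total: 3740.7 + 4729.4 + 3523.3 + 5640.5 ≈ 17634 km.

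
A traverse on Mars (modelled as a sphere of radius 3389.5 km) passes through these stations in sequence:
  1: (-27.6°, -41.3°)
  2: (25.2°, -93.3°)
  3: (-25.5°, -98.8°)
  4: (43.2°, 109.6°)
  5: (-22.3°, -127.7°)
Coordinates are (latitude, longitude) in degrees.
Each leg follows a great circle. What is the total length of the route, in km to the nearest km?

Leg 1→2: central angle 1.2699 rad, distance 4304.2 km.
Leg 2→3: central angle 0.8897 rad, distance 3015.7 km.
Leg 3→4: central angle 2.6331 rad, distance 8924.9 km.
Leg 4→5: central angle 2.2448 rad, distance 7608.8 km.
Total: 4304.2 + 3015.7 + 8924.9 + 7608.8 ≈ 23854 km.

23854 km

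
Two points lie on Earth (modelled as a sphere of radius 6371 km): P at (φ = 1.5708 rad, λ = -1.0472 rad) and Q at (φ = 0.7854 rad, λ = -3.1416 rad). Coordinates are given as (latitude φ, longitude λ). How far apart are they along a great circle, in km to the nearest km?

Let φ₁ = 1.5708 rad, φ₂ = 0.7854 rad, and Δλ = -2.0944 rad.
cos c = sin φ₁ sin φ₂ + cos φ₁ cos φ₂ cos Δλ = (1.0000)(0.7071) + (-0.0000)(0.7071)(-0.5000) = 0.70711,
so c = arccos(0.70711) = 0.78539 rad.
Distance = R·c = 6371 × 0.7854 ≈ 5004 km.

5004 km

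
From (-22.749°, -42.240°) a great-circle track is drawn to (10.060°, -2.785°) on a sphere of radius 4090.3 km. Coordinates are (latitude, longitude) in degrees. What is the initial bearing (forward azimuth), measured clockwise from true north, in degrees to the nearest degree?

With φ₁ = -0.3970, φ₂ = 0.1756, Δλ = 0.6886 rad, the forward-azimuth formula gives
θ = atan2( sin Δλ cos φ₂ , cos φ₁ sin φ₂ − sin φ₁ cos φ₂ cos Δλ ) = atan2(0.6257, 0.4551) = 53.97°.
So the initial bearing is 54°.

54°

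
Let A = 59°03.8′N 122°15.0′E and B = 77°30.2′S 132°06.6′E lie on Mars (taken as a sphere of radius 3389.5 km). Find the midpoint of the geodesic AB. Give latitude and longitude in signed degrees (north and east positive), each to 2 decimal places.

-9.25°, 125.17°

Central angle δ = 2.3859 rad. Interpolating on the sphere with fraction f = 0.5:
P = [sin((1−f)δ)·A + sin(fδ)·B] / sin δ = 1.3554·A + 1.3554·B in Cartesian coordinates,
giving P = (-0.5685, 0.8069, -0.1607), i.e. latitude -9.25°, longitude 125.17°.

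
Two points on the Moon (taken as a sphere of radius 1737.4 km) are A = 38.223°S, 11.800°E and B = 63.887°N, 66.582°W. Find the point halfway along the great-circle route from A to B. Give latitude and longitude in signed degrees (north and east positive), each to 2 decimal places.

15.98°, -14.45°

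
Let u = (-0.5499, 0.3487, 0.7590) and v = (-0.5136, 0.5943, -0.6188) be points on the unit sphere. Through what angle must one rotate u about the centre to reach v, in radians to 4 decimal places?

u·v = 0.0200; |u| = 1.0000, |v| = 0.9999.
cos θ = (u·v)/(|u||v|) = 0.0200, so θ = 1.5508 rad.

1.5508 rad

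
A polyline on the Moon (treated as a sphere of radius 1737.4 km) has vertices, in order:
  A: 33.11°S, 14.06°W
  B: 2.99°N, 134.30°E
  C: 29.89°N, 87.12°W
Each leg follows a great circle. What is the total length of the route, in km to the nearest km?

Leg A→B: central angle 2.4048 rad, distance 4178.1 km.
Leg B→C: central angle 2.2437 rad, distance 3898.2 km.
Total: 4178.1 + 3898.2 ≈ 8076 km.

8076 km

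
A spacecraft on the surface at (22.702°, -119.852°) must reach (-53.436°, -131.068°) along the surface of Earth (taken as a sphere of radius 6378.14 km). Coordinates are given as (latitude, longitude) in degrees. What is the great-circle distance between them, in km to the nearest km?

8545 km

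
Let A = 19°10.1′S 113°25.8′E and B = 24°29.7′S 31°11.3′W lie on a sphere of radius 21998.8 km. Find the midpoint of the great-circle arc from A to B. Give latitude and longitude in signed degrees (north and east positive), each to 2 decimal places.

Central angle δ = 2.1708 rad. Interpolating on the sphere with fraction f = 0.5:
P = [sin((1−f)δ)·A + sin(fδ)·B] / sin δ = 1.0717·A + 1.0717·B in Cartesian coordinates,
giving P = (0.4318, 0.4238, -0.7962), i.e. latitude -52.77°, longitude 44.46°.

-52.77°, 44.46°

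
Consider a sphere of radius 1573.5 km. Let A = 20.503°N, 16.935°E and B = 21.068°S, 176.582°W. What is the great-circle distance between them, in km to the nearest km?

4596 km

In radians: φ₁ = 0.3578, φ₂ = -0.3677, Δλ = 166.483° = 2.9057 rad.
cos c = sin φ₁ sin φ₂ + cos φ₁ cos φ₂ cos Δλ = (0.3503)(-0.3595) + (0.9367)(0.9332)(-0.9723) = -0.97574,
so c = arccos(-0.97574) = 2.92088 rad.
Distance = R·c = 1573.5 × 2.9209 ≈ 4596 km.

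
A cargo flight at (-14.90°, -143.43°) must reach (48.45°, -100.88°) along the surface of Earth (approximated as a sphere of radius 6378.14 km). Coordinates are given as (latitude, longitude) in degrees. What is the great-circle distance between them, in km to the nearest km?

8210 km

In radians: φ₁ = -0.2601, φ₂ = 0.8456, Δλ = 42.550° = 0.7426 rad.
cos c = sin φ₁ sin φ₂ + cos φ₁ cos φ₂ cos Δλ = (-0.2571)(0.7484) + (0.9664)(0.6633)(0.7367) = 0.27976,
so c = arccos(0.27976) = 1.28725 rad.
Distance = R·c = 6378.14 × 1.2872 ≈ 8210 km.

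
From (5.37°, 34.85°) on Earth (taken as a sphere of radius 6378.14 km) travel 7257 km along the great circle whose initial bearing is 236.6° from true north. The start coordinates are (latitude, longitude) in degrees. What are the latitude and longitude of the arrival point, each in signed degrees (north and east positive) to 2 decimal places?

Angular distance δ = d/R = 7257/6378.14 = 1.13779 rad; initial bearing θ = 4.1294 rad.
sin φ₂ = sin φ₁ cos δ + cos φ₁ sin δ cos θ = (0.0936)(0.4196) + (0.9956)(0.9077)(-0.5505) = -0.4582, so φ₂ = -27.27°.
Δλ = atan2(sin θ sin δ cos φ₁, cos δ − sin φ₁ sin φ₂) = atan2(-0.7545, 0.4625) = -58.492°.
λ₂ = 34.850° − 58.492° = -23.64°.

-27.27°, -23.64°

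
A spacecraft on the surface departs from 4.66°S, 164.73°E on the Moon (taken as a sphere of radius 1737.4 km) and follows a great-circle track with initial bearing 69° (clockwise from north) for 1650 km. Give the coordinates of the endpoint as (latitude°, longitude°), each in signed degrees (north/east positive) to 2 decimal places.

14.08°, -143.76°

Angular distance δ = d/R = 1650/1737.4 = 0.94969 rad; initial bearing θ = 1.2043 rad.
sin φ₂ = sin φ₁ cos δ + cos φ₁ sin δ cos θ = (-0.0812)(0.5819) + (0.9967)(0.8132)(0.3584) = 0.2432, so φ₂ = 14.08°.
Δλ = atan2(sin θ sin δ cos φ₁, cos δ − sin φ₁ sin φ₂) = atan2(0.7567, 0.6017) = 51.511°.
λ₂ = 164.730° + 51.511° = 216.24° → -143.76° after wrapping to (−180°, 180°].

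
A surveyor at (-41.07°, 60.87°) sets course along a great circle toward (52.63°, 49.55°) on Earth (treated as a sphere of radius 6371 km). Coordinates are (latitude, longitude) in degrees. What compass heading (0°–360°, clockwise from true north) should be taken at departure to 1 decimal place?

Δλ = -11.320° = -0.1976 rad.
y = sin Δλ · cos φ₂ = (-0.1963)(0.6070) = -0.1191
x = cos φ₁ sin φ₂ − sin φ₁ cos φ₂ cos Δλ = (0.7539)(0.7947) − (-0.6570)(0.6070)(0.9805) = 0.9902
θ = atan2(y, x) = -6.86°; adding 360° gives 353.1°.

353.1°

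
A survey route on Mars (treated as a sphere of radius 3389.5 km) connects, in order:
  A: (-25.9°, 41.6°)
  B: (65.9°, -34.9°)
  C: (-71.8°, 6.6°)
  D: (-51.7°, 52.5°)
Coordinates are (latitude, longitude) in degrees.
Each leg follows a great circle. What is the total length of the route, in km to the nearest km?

Leg A→B: central angle 1.8891 rad, distance 6403.2 km.
Leg B→C: central angle 2.4522 rad, distance 8311.8 km.
Leg C→D: central angle 0.4945 rad, distance 1675.9 km.
Total: 6403.2 + 8311.8 + 1675.9 ≈ 16391 km.

16391 km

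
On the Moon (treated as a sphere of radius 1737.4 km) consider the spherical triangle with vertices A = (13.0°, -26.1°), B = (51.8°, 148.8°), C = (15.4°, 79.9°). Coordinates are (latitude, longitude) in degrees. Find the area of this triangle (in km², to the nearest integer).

4815235 km²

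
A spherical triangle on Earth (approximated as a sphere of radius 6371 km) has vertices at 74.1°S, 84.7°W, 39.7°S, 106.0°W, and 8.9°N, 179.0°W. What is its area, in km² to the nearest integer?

23040588 km²

Side lengths (central angles): a = 1.4471, b = 1.7407, c = 0.6254 rad; semiperimeter s = 1.9066.
By l'Huilier's theorem, tan(E/4) = √[tan(s/2) tan((s−a)/2) tan((s−b)/2) tan((s−c)/2)], giving spherical excess E = 0.5676 rad.
Area = E·R² = 0.5676 × (6371)² ≈ 23040588 km².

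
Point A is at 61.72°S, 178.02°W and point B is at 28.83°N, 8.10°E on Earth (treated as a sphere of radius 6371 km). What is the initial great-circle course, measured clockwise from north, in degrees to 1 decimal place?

Δλ = -173.880° = -3.0348 rad.
y = sin Δλ · cos φ₂ = (-0.1066)(0.8761) = -0.0934
x = cos φ₁ sin φ₂ − sin φ₁ cos φ₂ cos Δλ = (0.4738)(0.4822) − (-0.8806)(0.8761)(-0.9943) = -0.5386
θ = atan2(y, x) = -170.16°; adding 360° gives 189.8°.

189.8°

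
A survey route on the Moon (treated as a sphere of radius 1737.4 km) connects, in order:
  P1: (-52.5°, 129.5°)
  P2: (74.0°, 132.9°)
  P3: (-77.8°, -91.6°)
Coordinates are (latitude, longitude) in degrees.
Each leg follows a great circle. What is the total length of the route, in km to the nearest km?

8956 km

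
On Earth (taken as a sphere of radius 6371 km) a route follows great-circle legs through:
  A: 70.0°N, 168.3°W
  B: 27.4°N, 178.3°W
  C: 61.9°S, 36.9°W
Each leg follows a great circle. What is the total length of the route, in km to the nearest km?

Leg A→B: central angle 0.7503 rad, distance 4780.2 km.
Leg B→C: central angle 2.3932 rad, distance 15246.9 km.
Total: 4780.2 + 15246.9 ≈ 20027 km.

20027 km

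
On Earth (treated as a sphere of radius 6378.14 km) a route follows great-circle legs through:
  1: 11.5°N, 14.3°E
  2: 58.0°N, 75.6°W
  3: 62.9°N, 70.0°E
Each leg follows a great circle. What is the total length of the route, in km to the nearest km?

15190 km

Leg 1→2: central angle 1.4000 rad, distance 8929.3 km.
Leg 2→3: central angle 0.9815 rad, distance 6260.3 km.
Total: 8929.3 + 6260.3 ≈ 15190 km.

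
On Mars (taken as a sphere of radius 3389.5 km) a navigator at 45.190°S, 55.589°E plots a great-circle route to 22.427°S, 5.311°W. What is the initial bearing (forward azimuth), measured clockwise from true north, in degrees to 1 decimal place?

273.5°

Δλ = -60.900° = -1.0629 rad.
y = sin Δλ · cos φ₂ = (-0.8738)(0.9244) = -0.8077
x = cos φ₁ sin φ₂ − sin φ₁ cos φ₂ cos Δλ = (0.7048)(-0.3815) − (-0.7094)(0.9244)(0.4863) = 0.0501
θ = atan2(y, x) = -86.45°; adding 360° gives 273.5°.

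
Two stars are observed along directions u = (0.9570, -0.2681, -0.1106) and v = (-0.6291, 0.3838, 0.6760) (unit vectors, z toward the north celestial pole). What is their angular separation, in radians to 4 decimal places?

2.4650 rad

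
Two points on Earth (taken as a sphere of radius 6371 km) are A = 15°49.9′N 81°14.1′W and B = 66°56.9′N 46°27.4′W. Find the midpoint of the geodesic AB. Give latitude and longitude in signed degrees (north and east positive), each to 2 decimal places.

The central angle between A and B is δ = 0.9759 rad.
With f = 0.5, the slerp weights are sin((1−f)δ)/sin δ = 0.5661 and sin(fδ)/sin δ = 0.5661.
Weighted sum of the unit vectors: (0.5661)·(0.1466,-0.9508,0.2728) + (0.5661)·(0.2697,-0.2838,0.9202) = (0.2357, -0.6989, 0.6753).
Converting back: φ = atan2(z, √(x²+y²)) = 42.48°, λ = atan2(y, x) = -71.36°.

42.48°, -71.36°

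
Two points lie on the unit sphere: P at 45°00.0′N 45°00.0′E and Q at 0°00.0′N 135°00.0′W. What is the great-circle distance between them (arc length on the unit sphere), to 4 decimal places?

With latitudes φ₁ = 45.000°, φ₂ = 0.000° and longitude difference Δλ = -180.000°:
Haversine: a = sin²(Δφ/2) + cos φ₁ cos φ₂ sin²(Δλ/2) = 0.1464 + (0.7071)(1.0000)(1.0000) = 0.85355.
Central angle c = 2·arcsin(√a) = 2.35619 rad.
On the unit sphere the arc length equals the central angle: 2.3562.

2.3562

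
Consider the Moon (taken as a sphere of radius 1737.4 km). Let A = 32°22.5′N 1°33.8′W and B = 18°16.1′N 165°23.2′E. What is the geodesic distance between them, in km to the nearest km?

3876 km

In radians: φ₁ = 0.5651, φ₂ = 0.3188, Δλ = 166.950° = 2.9138 rad.
cos c = sin φ₁ sin φ₂ + cos φ₁ cos φ₂ cos Δλ = (0.5355)(0.3135) + (0.8446)(0.9496)(-0.9742) = -0.61343,
so c = arccos(-0.61343) = 2.23120 rad.
Distance = R·c = 1737.4 × 2.2312 ≈ 3876 km.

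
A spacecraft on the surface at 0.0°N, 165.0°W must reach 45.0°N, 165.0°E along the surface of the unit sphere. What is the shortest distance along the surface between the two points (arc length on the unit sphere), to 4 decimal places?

Let φ₁ = 0.0000 rad, φ₂ = 0.7854 rad, and Δλ = -0.5236 rad.
cos c = sin φ₁ sin φ₂ + cos φ₁ cos φ₂ cos Δλ = (0.0000)(0.7071) + (1.0000)(0.7071)(0.8660) = 0.61237,
so c = arccos(0.61237) = 0.91174 rad.
On the unit sphere the arc length equals the central angle: 0.9117.

0.9117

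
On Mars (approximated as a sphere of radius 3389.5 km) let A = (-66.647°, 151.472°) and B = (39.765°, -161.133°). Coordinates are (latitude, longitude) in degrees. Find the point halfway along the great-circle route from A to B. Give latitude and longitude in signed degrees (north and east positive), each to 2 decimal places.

-14.49°, -176.85°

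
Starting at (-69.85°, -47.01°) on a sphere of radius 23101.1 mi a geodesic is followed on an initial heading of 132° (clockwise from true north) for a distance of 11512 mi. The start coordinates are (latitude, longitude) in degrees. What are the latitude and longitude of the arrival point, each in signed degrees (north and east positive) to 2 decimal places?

-69.19°, 42.61°

Angular distance δ = d/R = 11512/23101.1 = 0.49833 rad; initial bearing θ = 2.3038 rad.
sin φ₂ = sin φ₁ cos δ + cos φ₁ sin δ cos θ = (-0.9388)(0.8784) + (0.3445)(0.4780)(-0.6691) = -0.9348, so φ₂ = -69.19°.
Δλ = atan2(sin θ sin δ cos φ₁, cos δ − sin φ₁ sin φ₂) = atan2(0.1224, 0.0008) = 89.622°.
λ₂ = -47.010° + 89.622° = 42.61°.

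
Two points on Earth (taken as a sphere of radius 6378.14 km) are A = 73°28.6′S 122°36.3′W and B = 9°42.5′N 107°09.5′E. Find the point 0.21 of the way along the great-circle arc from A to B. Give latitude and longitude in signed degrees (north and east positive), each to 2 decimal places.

Central angle δ = 1.9206 rad. Interpolating on the sphere with fraction f = 0.21:
P = [sin((1−f)δ)·A + sin(fδ)·B] / sin δ = 1.0630·A + 0.4178·B in Cartesian coordinates,
giving P = (-0.2844, 0.1388, -0.9486), i.e. latitude -71.55°, longitude 153.98°.

-71.55°, 153.98°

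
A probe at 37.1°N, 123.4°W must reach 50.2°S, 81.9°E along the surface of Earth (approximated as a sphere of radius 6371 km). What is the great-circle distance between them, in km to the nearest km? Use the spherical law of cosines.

With latitudes φ₁ = 37.100°, φ₂ = -50.200° and longitude difference Δλ = -154.700°:
cos c = sin φ₁ sin φ₂ + cos φ₁ cos φ₂ cos Δλ = (0.6032)(-0.7683) + (0.7976)(0.6401)(-0.9041) = -0.92501,
so c = arccos(-0.92501) = 2.75185 rad.
Distance = R·c = 6371 × 2.7518 ≈ 17532 km.

17532 km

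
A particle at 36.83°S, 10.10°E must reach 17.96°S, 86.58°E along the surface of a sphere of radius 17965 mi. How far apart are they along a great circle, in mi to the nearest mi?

In radians: φ₁ = -0.6428, φ₂ = -0.3135, Δλ = 76.480° = 1.3348 rad.
Haversine: a = sin²(Δφ/2) + cos φ₁ cos φ₂ sin²(Δλ/2) = 0.0269 + (0.8004)(0.9513)(0.3831) = 0.31858.
Central angle c = 2·arcsin(√a) = 1.19947 rad.
Distance = R·c = 17965 × 1.1995 ≈ 21549 mi.

21549 mi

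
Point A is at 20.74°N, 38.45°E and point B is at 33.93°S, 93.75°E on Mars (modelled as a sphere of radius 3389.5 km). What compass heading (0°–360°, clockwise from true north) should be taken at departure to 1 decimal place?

135.3°

Δλ = 55.300° = 0.9652 rad.
y = sin Δλ · cos φ₂ = (0.8221)(0.8297) = 0.6821
x = cos φ₁ sin φ₂ − sin φ₁ cos φ₂ cos Δλ = (0.9352)(-0.5582) − (0.3541)(0.8297)(0.5693) = -0.6893
θ = atan2(y, x) = 135.30°, so the bearing is 135.3°.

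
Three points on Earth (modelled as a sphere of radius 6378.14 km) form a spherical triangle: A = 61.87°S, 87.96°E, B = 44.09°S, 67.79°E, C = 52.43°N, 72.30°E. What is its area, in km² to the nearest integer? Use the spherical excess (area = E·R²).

10267621 km²

Side lengths (central angles): a = 1.6860, b = 2.0067, c = 0.3724 rad; semiperimeter s = 2.0325.
By l'Huilier's theorem, tan(E/4) = √[tan(s/2) tan((s−a)/2) tan((s−b)/2) tan((s−c)/2)], giving spherical excess E = 0.2524 rad.
Area = E·R² = 0.2524 × (6378.14)² ≈ 10267621 km².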